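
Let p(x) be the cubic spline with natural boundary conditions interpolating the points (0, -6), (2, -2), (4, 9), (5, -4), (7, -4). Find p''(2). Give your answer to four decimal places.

8.6836

With m_i denoting the second derivative at x_i, h_i = 2, 2, 1, 2, and Δ_i = (y_(i+1) − y_i)/h_i = 2, 11/2, -13, 0:
  2·m_0 + 8·m_1 + 2·m_2 = 6(Δ_1 - Δ_0) = 21
  2·m_1 + 6·m_2 + 1·m_3 = 6(Δ_2 - Δ_1) = -111
  1·m_2 + 6·m_3 + 2·m_4 = 6(Δ_3 - Δ_2) = 78
Natural end conditions: m_0 = m_4 = 0.
Forward elimination and back-substitution give m_0 = 0, m_1 = 2223/256, m_2 = -1551/64, m_3 = 2181/128, m_4 = 0.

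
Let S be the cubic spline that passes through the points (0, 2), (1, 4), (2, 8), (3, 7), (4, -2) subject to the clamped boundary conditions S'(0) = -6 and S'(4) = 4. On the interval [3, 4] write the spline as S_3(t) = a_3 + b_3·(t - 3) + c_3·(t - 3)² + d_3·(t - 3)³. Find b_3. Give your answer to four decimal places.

Let σ_i = S''(x_i). Step sizes h_i = 1, 1, 1, 1; slopes of the chords Δ_i = (y_(i+1) - y_i)/h_i = 2, 4, -1, -9.
  1·σ_0 + 4·σ_1 + 1·σ_2 = 6(Δ_1 - Δ_0) = 12
  1·σ_1 + 4·σ_2 + 1·σ_3 = 6(Δ_2 - Δ_1) = -30
  1·σ_2 + 4·σ_3 + 1·σ_4 = 6(Δ_3 - Δ_2) = -48
Clamped end conditions give two more equations: 2h_0·σ_0 + h_0·σ_1 = 6(Δ_0 - S'(0)) = 48 and h_3·σ_3 + 2h_3·σ_4 = 6(S'(4) - Δ_3) = 78.
Solving the tridiagonal system: σ_0 = 359/14, σ_1 = -23/7, σ_2 = -1/2, σ_3 = -173/7, σ_4 = 719/14.
On [3, 4], with S_3(t) = a_3 + b_3·(t - 3) + c_3·(t - 3)² + d_3·(t - 3)³: c_3 = σ_3/2 = -173/14, d_3 = (σ_4 - σ_3)/(6h_3) = 355/28, b_3 = Δ_3 - h_3(2σ_3 + σ_4)/6 = -261/28.

-9.3214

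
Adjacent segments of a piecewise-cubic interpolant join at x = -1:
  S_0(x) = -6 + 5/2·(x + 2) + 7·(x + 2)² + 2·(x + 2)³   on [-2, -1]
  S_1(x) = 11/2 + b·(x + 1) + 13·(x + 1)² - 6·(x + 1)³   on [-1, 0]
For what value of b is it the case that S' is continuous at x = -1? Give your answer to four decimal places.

22.5000

S_0'(x) = 5/2 + 14·(x + 2) + 6·(x + 2)², so S_0'(-1) = 45/2. On the right, S_1'(-1) = b, so b = 45/2.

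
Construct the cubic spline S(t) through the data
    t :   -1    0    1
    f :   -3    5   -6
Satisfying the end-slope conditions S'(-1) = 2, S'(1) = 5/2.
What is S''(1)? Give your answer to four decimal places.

69.2500

Write M_i for S''(x_i). With h_i = 1, 1 and divided differences Δ_i = 8, -11, the continuity of S' gives the tridiagonal system
  1·M_0 + 4·M_1 + 1·M_2 = 6(Δ_1 - Δ_0) = -114
Clamped end conditions give two more equations: 2h_0·M_0 + h_0·M_1 = 6(Δ_0 - S'(-1)) = 36 and h_1·M_1 + 2h_1·M_2 = 6(S'(1) - Δ_1) = 81.
Forward elimination and back-substitution give M_0 = 187/4, M_1 = -115/2, M_2 = 277/4.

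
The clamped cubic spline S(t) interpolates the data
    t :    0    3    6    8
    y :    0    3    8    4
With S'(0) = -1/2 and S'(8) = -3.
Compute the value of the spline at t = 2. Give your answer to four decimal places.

Write m_i for S''(x_i). With h_i = 3, 3, 2 and divided differences Δ_i = 1, 5/3, -2, the continuity of S' gives the tridiagonal system
  3·m_0 + 12·m_1 + 3·m_2 = 6(Δ_1 - Δ_0) = 4
  3·m_1 + 10·m_2 + 2·m_3 = 6(Δ_2 - Δ_1) = -22
Clamped end conditions give two more equations: 2h_0·m_0 + h_0·m_1 = 6(Δ_0 - S'(0)) = 9 and h_2·m_2 + 2h_2·m_3 = 6(S'(8) - Δ_2) = -6.
Solving: m_0 = 68/57, m_1 = 35/57, m_2 = -44/19, m_3 = -13/38.
On [0, 3], S(t) = 0 - 1/2·t + 34/57·t² - 11/342·t³.
With t = 2: S(2) = 193/171.

1.1287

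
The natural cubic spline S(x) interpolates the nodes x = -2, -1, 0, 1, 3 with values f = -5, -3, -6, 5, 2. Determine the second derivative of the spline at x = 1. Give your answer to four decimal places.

-17.3372

Let M_i = S''(x_i). Step sizes h_i = 1, 1, 1, 2; slopes of the chords Δ_i = (y_(i+1) - y_i)/h_i = 2, -3, 11, -3/2.
  1·M_0 + 4·M_1 + 1·M_2 = 6(Δ_1 - Δ_0) = -30
  1·M_1 + 4·M_2 + 1·M_3 = 6(Δ_2 - Δ_1) = 84
  1·M_2 + 6·M_3 + 2·M_4 = 6(Δ_3 - Δ_2) = -75
Natural end conditions: M_0 = M_4 = 0.
Hence M_0 = 0, M_1 = -1269/86, M_2 = 1248/43, M_3 = -1491/86, M_4 = 0.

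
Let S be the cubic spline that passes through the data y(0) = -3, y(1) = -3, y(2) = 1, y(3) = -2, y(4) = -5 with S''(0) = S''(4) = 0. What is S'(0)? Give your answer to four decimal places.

-1.5714

Write m_i for S''(x_i). With h_i = 1, 1, 1, 1 and divided differences Δ_i = 0, 4, -3, -3, the continuity of S' gives the tridiagonal system
  1·m_0 + 4·m_1 + 1·m_2 = 6(Δ_1 - Δ_0) = 24
  1·m_1 + 4·m_2 + 1·m_3 = 6(Δ_2 - Δ_1) = -42
  1·m_2 + 4·m_3 + 1·m_4 = 6(Δ_3 - Δ_2) = 0
Natural end conditions: m_0 = m_4 = 0.
Forward elimination and back-substitution give m_0 = 0, m_1 = 66/7, m_2 = -96/7, m_3 = 24/7, m_4 = 0.
On [0, 1], S'(x) = b_0 + 2c_0·x + 3d_0·x² with b_0 = Δ_0 - h_0(2m_0 + m_1)/6 = -11/7, c_0 = m_0/2 = 0, d_0 = (m_1 - m_0)/(6h_0) = 11/7. So S'(0) = -11/7.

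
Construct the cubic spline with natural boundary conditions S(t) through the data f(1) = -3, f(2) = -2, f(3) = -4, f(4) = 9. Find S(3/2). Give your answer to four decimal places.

Put M_i = S'' at the i-th knot. Here h = (1, 1, 1) and Δ = (1, -2, 13), so the interior equations h_(i-1)·M_(i-1) + 2(h_(i-1)+h_i)·M_i + h_i·M_(i+1) = 6(Δ_i − Δ_(i-1)) read
  1·M_0 + 4·M_1 + 1·M_2 = 6(Δ_1 - Δ_0) = -18
  1·M_1 + 4·M_2 + 1·M_3 = 6(Δ_2 - Δ_1) = 90
Natural end conditions: M_0 = M_3 = 0.
Solving the tridiagonal system: M_0 = 0, M_1 = -54/5, M_2 = 126/5, M_3 = 0.
On [1, 2], S(t) = -3 + 14/5·(t - 1) + 0·(t - 1)² - 9/5·(t - 1)³.
With (t - 1) = 1/2: S(3/2) = -73/40.

-1.8250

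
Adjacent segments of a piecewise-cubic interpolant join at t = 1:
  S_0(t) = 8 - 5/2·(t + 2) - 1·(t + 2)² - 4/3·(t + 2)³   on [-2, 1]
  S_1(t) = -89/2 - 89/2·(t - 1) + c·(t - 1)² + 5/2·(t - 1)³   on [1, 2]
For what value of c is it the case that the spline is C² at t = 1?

S_0''(t) = -2 - 8·(t + 2), so S_0''(1) = -26. On the right, S_1''(1) = 2c, so c = -13.

-13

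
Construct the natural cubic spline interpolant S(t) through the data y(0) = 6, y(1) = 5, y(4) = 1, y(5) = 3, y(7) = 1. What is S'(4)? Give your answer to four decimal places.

1.4182

Put σ_i = S'' at the i-th knot. Here h = (1, 3, 1, 2) and Δ = (-1, -4/3, 2, -1), so the interior equations h_(i-1)·σ_(i-1) + 2(h_(i-1)+h_i)·σ_i + h_i·σ_(i+1) = 6(Δ_i − Δ_(i-1)) read
  1·σ_0 + 8·σ_1 + 3·σ_2 = 6(Δ_1 - Δ_0) = -2
  3·σ_1 + 8·σ_2 + 1·σ_3 = 6(Δ_2 - Δ_1) = 20
  1·σ_2 + 6·σ_3 + 2·σ_4 = 6(Δ_3 - Δ_2) = -18
Natural end conditions: σ_0 = σ_4 = 0.
Solving the tridiagonal system: σ_0 = 0, σ_1 = -254/161, σ_2 = 570/161, σ_3 = -578/161, σ_4 = 0.
On [4, 5], S'(t) = b_2 + 2c_2·(t - 4) + 3d_2·(t - 4)² with b_2 = Δ_2 - h_2(2σ_2 + σ_3)/6 = 685/483, c_2 = σ_2/2 = 285/161, d_2 = (σ_3 - σ_2)/(6h_2) = -82/69. So S'(4) = 685/483.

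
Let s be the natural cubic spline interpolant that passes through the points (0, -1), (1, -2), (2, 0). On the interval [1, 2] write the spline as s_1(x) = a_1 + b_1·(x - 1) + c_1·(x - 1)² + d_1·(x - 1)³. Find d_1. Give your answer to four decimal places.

Write m_i for s''(x_i). With h_i = 1, 1 and divided differences Δ_i = -1, 2, the continuity of s' gives the tridiagonal system
  1·m_0 + 4·m_1 + 1·m_2 = 6(Δ_1 - Δ_0) = 18
Natural end conditions: m_0 = m_2 = 0.
Hence m_0 = 0, m_1 = 9/2, m_2 = 0.
On [1, 2], with s_1(x) = a_1 + b_1·(x - 1) + c_1·(x - 1)² + d_1·(x - 1)³: c_1 = m_1/2 = 9/4, d_1 = (m_2 - m_1)/(6h_1) = -3/4, b_1 = Δ_1 - h_1(2m_1 + m_2)/6 = 1/2.

-0.7500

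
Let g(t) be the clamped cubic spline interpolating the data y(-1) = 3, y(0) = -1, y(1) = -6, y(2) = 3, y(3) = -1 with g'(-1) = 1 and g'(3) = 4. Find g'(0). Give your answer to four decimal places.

Let σ_i = g''(x_i). Step sizes h_i = 1, 1, 1, 1; slopes of the chords Δ_i = (y_(i+1) - y_i)/h_i = -4, -5, 9, -4.
  1·σ_0 + 4·σ_1 + 1·σ_2 = 6(Δ_1 - Δ_0) = -6
  1·σ_1 + 4·σ_2 + 1·σ_3 = 6(Δ_2 - Δ_1) = 84
  1·σ_2 + 4·σ_3 + 1·σ_4 = 6(Δ_3 - Δ_2) = -78
Clamped end conditions give two more equations: 2h_0·σ_0 + h_0·σ_1 = 6(Δ_0 - g'(-1)) = -30 and h_3·σ_3 + 2h_3·σ_4 = 6(g'(3) - Δ_3) = 48.
Solving the tridiagonal system: σ_0 = -327/28, σ_1 = -93/14, σ_2 = 129/4, σ_3 = -537/14, σ_4 = 1209/28.
On [0, 1], g'(t) = b_1 + 2c_1·t + 3d_1·t² with b_1 = Δ_1 - h_1(2σ_1 + σ_2)/6 = -457/56, c_1 = σ_1/2 = -93/28, d_1 = (σ_2 - σ_1)/(6h_1) = 363/56. So g'(0) = -457/56.

-8.1607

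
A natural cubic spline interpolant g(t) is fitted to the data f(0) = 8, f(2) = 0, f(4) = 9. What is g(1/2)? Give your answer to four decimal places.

5.0039

With M_i denoting the second derivative at x_i, h_i = 2, 2, and Δ_i = (y_(i+1) − y_i)/h_i = -4, 9/2:
  2·M_0 + 8·M_1 + 2·M_2 = 6(Δ_1 - Δ_0) = 51
Natural end conditions: M_0 = M_2 = 0.
Hence M_0 = 0, M_1 = 51/8, M_2 = 0.
On [0, 2], g(t) = 8 - 49/8·t + 0·t² + 17/32·t³.
With t = 1/2: g(1/2) = 1281/256.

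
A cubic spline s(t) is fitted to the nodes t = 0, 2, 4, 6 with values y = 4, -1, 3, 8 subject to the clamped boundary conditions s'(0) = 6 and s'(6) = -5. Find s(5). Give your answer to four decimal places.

8.1083

Let M_i = s''(x_i). Step sizes h_i = 2, 2, 2; slopes of the chords Δ_i = (y_(i+1) - y_i)/h_i = -5/2, 2, 5/2.
  2·M_0 + 8·M_1 + 2·M_2 = 6(Δ_1 - Δ_0) = 27
  2·M_1 + 8·M_2 + 2·M_3 = 6(Δ_2 - Δ_1) = 3
Clamped end conditions give two more equations: 2h_0·M_0 + h_0·M_1 = 6(Δ_0 - s'(0)) = -51 and h_2·M_2 + 2h_2·M_3 = 6(s'(6) - Δ_2) = -45.
Solving: M_0 = -244/15, M_1 = 211/30, M_2 = 49/30, M_3 = -181/15.
On [4, 6], s(t) = 3 + 163/30·(t - 4) + 49/60·(t - 4)² - 137/120·(t - 4)³.
With (t - 4) = 1: s(5) = 973/120.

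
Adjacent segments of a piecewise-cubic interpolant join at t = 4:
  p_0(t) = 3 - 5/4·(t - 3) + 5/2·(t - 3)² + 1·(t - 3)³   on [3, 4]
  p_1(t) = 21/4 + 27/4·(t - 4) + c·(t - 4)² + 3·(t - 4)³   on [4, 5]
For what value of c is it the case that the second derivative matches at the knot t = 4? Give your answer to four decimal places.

5.5000

p_0''(t) = 5 + 6·(t - 3), so p_0''(4) = 11. On the right, p_1''(4) = 2c, so c = 11/2.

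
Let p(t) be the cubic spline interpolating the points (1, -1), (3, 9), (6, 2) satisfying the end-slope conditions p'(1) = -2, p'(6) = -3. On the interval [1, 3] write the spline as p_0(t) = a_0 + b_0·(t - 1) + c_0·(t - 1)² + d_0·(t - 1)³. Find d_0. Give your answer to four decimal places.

-1.9250

Let M_i = p''(x_i). Step sizes h_i = 2, 3; slopes of the chords Δ_i = (y_(i+1) - y_i)/h_i = 5, -7/3.
  2·M_0 + 10·M_1 + 3·M_2 = 6(Δ_1 - Δ_0) = -44
Clamped end conditions give two more equations: 2h_0·M_0 + h_0·M_1 = 6(Δ_0 - p'(1)) = 42 and h_1·M_1 + 2h_1·M_2 = 6(p'(6) - Δ_1) = -4.
Forward elimination and back-substitution give M_0 = 147/10, M_1 = -42/5, M_2 = 53/15.
On [1, 3], with p_0(t) = a_0 + b_0·(t - 1) + c_0·(t - 1)² + d_0·(t - 1)³: c_0 = M_0/2 = 147/20, d_0 = (M_1 - M_0)/(6h_0) = -77/40, b_0 = Δ_0 - h_0(2M_0 + M_1)/6 = -2.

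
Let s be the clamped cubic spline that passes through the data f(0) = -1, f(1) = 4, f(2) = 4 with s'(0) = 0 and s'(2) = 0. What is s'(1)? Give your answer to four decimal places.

3.7500

Write M_i for s''(x_i). With h_i = 1, 1 and divided differences Δ_i = 5, 0, the continuity of s' gives the tridiagonal system
  1·M_0 + 4·M_1 + 1·M_2 = 6(Δ_1 - Δ_0) = -30
Clamped end conditions give two more equations: 2h_0·M_0 + h_0·M_1 = 6(Δ_0 - s'(0)) = 30 and h_1·M_1 + 2h_1·M_2 = 6(s'(2) - Δ_1) = 0.
Solving the tridiagonal system: M_0 = 45/2, M_1 = -15, M_2 = 15/2.
On [1, 2], s'(x) = b_1 + 2c_1·(x - 1) + 3d_1·(x - 1)² with b_1 = Δ_1 - h_1(2M_1 + M_2)/6 = 15/4, c_1 = M_1/2 = -15/2, d_1 = (M_2 - M_1)/(6h_1) = 15/4. So s'(1) = 15/4.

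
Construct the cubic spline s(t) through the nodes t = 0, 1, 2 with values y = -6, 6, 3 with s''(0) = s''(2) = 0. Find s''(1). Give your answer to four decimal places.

Let M_i = s''(x_i). Step sizes h_i = 1, 1; slopes of the chords Δ_i = (y_(i+1) - y_i)/h_i = 12, -3.
  1·M_0 + 4·M_1 + 1·M_2 = 6(Δ_1 - Δ_0) = -90
Natural end conditions: M_0 = M_2 = 0.
Solving the tridiagonal system: M_0 = 0, M_1 = -45/2, M_2 = 0.

-22.5000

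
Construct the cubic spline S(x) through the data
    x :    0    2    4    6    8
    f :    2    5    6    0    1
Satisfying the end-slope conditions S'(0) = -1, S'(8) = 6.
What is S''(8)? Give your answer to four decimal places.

7.5446

With m_i denoting the second derivative at x_i, h_i = 2, 2, 2, 2, and Δ_i = (y_(i+1) − y_i)/h_i = 3/2, 1/2, -3, 1/2:
  2·m_0 + 8·m_1 + 2·m_2 = 6(Δ_1 - Δ_0) = -6
  2·m_1 + 8·m_2 + 2·m_3 = 6(Δ_2 - Δ_1) = -21
  2·m_2 + 8·m_3 + 2·m_4 = 6(Δ_3 - Δ_2) = 21
Clamped end conditions give two more equations: 2h_0·m_0 + h_0·m_1 = 6(Δ_0 - S'(0)) = 15 and h_3·m_3 + 2h_3·m_4 = 6(S'(8) - Δ_3) = 33.
Solving: m_0 = 485/112, m_1 = -65/56, m_2 = -43/16, m_3 = 79/56, m_4 = 845/112.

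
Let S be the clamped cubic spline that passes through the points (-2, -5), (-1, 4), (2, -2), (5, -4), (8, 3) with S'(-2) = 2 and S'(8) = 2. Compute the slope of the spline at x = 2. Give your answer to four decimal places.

Let M_i = S''(x_i). Step sizes h_i = 1, 3, 3, 3; slopes of the chords Δ_i = (y_(i+1) - y_i)/h_i = 9, -2, -2/3, 7/3.
  1·M_0 + 8·M_1 + 3·M_2 = 6(Δ_1 - Δ_0) = -66
  3·M_1 + 12·M_2 + 3·M_3 = 6(Δ_2 - Δ_1) = 8
  3·M_2 + 12·M_3 + 3·M_4 = 6(Δ_3 - Δ_2) = 18
Clamped end conditions give two more equations: 2h_0·M_0 + h_0·M_1 = 6(Δ_0 - S'(-2)) = 42 and h_3·M_3 + 2h_3·M_4 = 6(S'(8) - Δ_3) = -2.
Forward elimination and back-substitution give M_0 = 799/29, M_1 = -380/29, M_2 = 109/29, M_3 = 64/87, M_4 = -61/87.
On [2, 5], S'(x) = b_2 + 2c_2·(x - 2) + 3d_2·(x - 2)² with b_2 = Δ_2 - h_2(2M_2 + M_3)/6 = -139/29, c_2 = M_2/2 = 109/58, d_2 = (M_3 - M_2)/(6h_2) = -263/1566. So S'(2) = -139/29.

-4.7931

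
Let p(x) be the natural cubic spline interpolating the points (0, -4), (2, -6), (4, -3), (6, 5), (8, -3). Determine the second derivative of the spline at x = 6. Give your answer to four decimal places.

-6.8304

With m_i denoting the second derivative at x_i, h_i = 2, 2, 2, 2, and Δ_i = (y_(i+1) − y_i)/h_i = -1, 3/2, 4, -4:
  2·m_0 + 8·m_1 + 2·m_2 = 6(Δ_1 - Δ_0) = 15
  2·m_1 + 8·m_2 + 2·m_3 = 6(Δ_2 - Δ_1) = 15
  2·m_2 + 8·m_3 + 2·m_4 = 6(Δ_3 - Δ_2) = -48
Natural end conditions: m_0 = m_4 = 0.
Hence m_0 = 0, m_1 = 117/112, m_2 = 93/28, m_3 = -765/112, m_4 = 0.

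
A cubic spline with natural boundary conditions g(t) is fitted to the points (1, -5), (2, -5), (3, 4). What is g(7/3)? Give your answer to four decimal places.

-2.8333

Let m_i = g''(x_i). Step sizes h_i = 1, 1; slopes of the chords Δ_i = (y_(i+1) - y_i)/h_i = 0, 9.
  1·m_0 + 4·m_1 + 1·m_2 = 6(Δ_1 - Δ_0) = 54
Natural end conditions: m_0 = m_2 = 0.
Forward elimination and back-substitution give m_0 = 0, m_1 = 27/2, m_2 = 0.
On [2, 3], g(t) = -5 + 9/2·(t - 2) + 27/4·(t - 2)² - 9/4·(t - 2)³.
With (t - 2) = 1/3: g(7/3) = -17/6.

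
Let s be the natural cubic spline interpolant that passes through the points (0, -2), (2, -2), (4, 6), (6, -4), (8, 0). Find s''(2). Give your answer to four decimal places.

5.5179

With σ_i denoting the second derivative at x_i, h_i = 2, 2, 2, 2, and Δ_i = (y_(i+1) − y_i)/h_i = 0, 4, -5, 2:
  2·σ_0 + 8·σ_1 + 2·σ_2 = 6(Δ_1 - Δ_0) = 24
  2·σ_1 + 8·σ_2 + 2·σ_3 = 6(Δ_2 - Δ_1) = -54
  2·σ_2 + 8·σ_3 + 2·σ_4 = 6(Δ_3 - Δ_2) = 42
Natural end conditions: σ_0 = σ_4 = 0.
Solving: σ_0 = 0, σ_1 = 309/56, σ_2 = -141/14, σ_3 = 435/56, σ_4 = 0.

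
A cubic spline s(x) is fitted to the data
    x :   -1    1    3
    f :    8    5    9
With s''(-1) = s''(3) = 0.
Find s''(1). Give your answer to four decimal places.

2.6250

Put σ_i = s'' at the i-th knot. Here h = (2, 2) and Δ = (-3/2, 2), so the interior equations h_(i-1)·σ_(i-1) + 2(h_(i-1)+h_i)·σ_i + h_i·σ_(i+1) = 6(Δ_i − Δ_(i-1)) read
  2·σ_0 + 8·σ_1 + 2·σ_2 = 6(Δ_1 - Δ_0) = 21
Natural end conditions: σ_0 = σ_2 = 0.
Solving: σ_0 = 0, σ_1 = 21/8, σ_2 = 0.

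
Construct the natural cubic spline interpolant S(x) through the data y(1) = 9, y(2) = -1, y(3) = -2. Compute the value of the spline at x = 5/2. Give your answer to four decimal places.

With M_i denoting the second derivative at x_i, h_i = 1, 1, and Δ_i = (y_(i+1) − y_i)/h_i = -10, -1:
  1·M_0 + 4·M_1 + 1·M_2 = 6(Δ_1 - Δ_0) = 54
Natural end conditions: M_0 = M_2 = 0.
Forward elimination and back-substitution give M_0 = 0, M_1 = 27/2, M_2 = 0.
On [2, 3], S(x) = -1 - 11/2·(x - 2) + 27/4·(x - 2)² - 9/4·(x - 2)³.
With (x - 2) = 1/2: S(5/2) = -75/32.

-2.3438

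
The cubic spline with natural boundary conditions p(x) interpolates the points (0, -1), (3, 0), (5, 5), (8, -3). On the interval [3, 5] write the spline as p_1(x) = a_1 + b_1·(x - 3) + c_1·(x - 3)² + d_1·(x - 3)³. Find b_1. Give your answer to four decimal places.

2.3333

Write M_i for p''(x_i). With h_i = 3, 2, 3 and divided differences Δ_i = 1/3, 5/2, -8/3, the continuity of p' gives the tridiagonal system
  3·M_0 + 10·M_1 + 2·M_2 = 6(Δ_1 - Δ_0) = 13
  2·M_1 + 10·M_2 + 3·M_3 = 6(Δ_2 - Δ_1) = -31
Natural end conditions: M_0 = M_3 = 0.
Solving the tridiagonal system: M_0 = 0, M_1 = 2, M_2 = -7/2, M_3 = 0.
On [3, 5], with p_1(x) = a_1 + b_1·(x - 3) + c_1·(x - 3)² + d_1·(x - 3)³: c_1 = M_1/2 = 1, d_1 = (M_2 - M_1)/(6h_1) = -11/24, b_1 = Δ_1 - h_1(2M_1 + M_2)/6 = 7/3.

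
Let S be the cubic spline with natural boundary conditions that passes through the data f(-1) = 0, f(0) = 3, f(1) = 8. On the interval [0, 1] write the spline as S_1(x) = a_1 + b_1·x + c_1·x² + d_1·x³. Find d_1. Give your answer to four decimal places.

Let m_i = S''(x_i). Step sizes h_i = 1, 1; slopes of the chords Δ_i = (y_(i+1) - y_i)/h_i = 3, 5.
  1·m_0 + 4·m_1 + 1·m_2 = 6(Δ_1 - Δ_0) = 12
Natural end conditions: m_0 = m_2 = 0.
Forward elimination and back-substitution give m_0 = 0, m_1 = 3, m_2 = 0.
On [0, 1], with S_1(x) = a_1 + b_1·x + c_1·x² + d_1·x³: c_1 = m_1/2 = 3/2, d_1 = (m_2 - m_1)/(6h_1) = -1/2, b_1 = Δ_1 - h_1(2m_1 + m_2)/6 = 4.

-0.5000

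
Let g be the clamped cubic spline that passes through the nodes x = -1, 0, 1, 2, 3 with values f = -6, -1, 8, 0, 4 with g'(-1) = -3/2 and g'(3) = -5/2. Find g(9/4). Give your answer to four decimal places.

0.4634

Put M_i = g'' at the i-th knot. Here h = (1, 1, 1, 1) and Δ = (5, 9, -8, 4), so the interior equations h_(i-1)·M_(i-1) + 2(h_(i-1)+h_i)·M_i + h_i·M_(i+1) = 6(Δ_i − Δ_(i-1)) read
  1·M_0 + 4·M_1 + 1·M_2 = 6(Δ_1 - Δ_0) = 24
  1·M_1 + 4·M_2 + 1·M_3 = 6(Δ_2 - Δ_1) = -102
  1·M_2 + 4·M_3 + 1·M_4 = 6(Δ_3 - Δ_2) = 72
Clamped end conditions give two more equations: 2h_0·M_0 + h_0·M_1 = 6(Δ_0 - g'(-1)) = 39 and h_3·M_3 + 2h_3·M_4 = 6(g'(3) - Δ_3) = -39.
Hence M_0 = 377/28, M_1 = 169/14, M_2 = -151/4, M_3 = 517/14, M_4 = -1063/28.
On [2, 3], g(x) = 0 - 111/56·(x - 2) + 517/28·(x - 2)² - 699/56·(x - 2)³.
With (x - 2) = 1/4: g(9/4) = 1661/3584.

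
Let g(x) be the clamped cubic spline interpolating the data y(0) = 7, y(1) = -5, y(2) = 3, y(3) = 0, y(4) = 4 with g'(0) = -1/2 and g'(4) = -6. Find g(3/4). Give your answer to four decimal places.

With m_i denoting the second derivative at x_i, h_i = 1, 1, 1, 1, and Δ_i = (y_(i+1) − y_i)/h_i = -12, 8, -3, 4:
  1·m_0 + 4·m_1 + 1·m_2 = 6(Δ_1 - Δ_0) = 120
  1·m_1 + 4·m_2 + 1·m_3 = 6(Δ_2 - Δ_1) = -66
  1·m_2 + 4·m_3 + 1·m_4 = 6(Δ_3 - Δ_2) = 42
Clamped end conditions give two more equations: 2h_0·m_0 + h_0·m_1 = 6(Δ_0 - g'(0)) = -69 and h_3·m_3 + 2h_3·m_4 = 6(g'(4) - Δ_3) = -60.
Forward elimination and back-substitution give m_0 = -3473/56, m_1 = 1541/28, m_2 = -305/8, m_3 = 881/28, m_4 = -2561/56.
On [0, 1], g(x) = 7 - 1/2·x - 3473/112·x² + 2185/112·x³.
With x = 3/4: g(3/4) = -18545/7168.

-2.5872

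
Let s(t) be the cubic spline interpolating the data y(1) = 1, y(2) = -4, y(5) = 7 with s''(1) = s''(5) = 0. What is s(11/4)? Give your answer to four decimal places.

Write M_i for s''(x_i). With h_i = 1, 3 and divided differences Δ_i = -5, 11/3, the continuity of s' gives the tridiagonal system
  1·M_0 + 8·M_1 + 3·M_2 = 6(Δ_1 - Δ_0) = 52
Natural end conditions: M_0 = M_2 = 0.
Hence M_0 = 0, M_1 = 13/2, M_2 = 0.
On [2, 5], s(t) = -4 - 17/6·(t - 2) + 13/4·(t - 2)² - 13/36·(t - 2)³.
With (t - 2) = 3/4: s(11/4) = -1139/256.

-4.4492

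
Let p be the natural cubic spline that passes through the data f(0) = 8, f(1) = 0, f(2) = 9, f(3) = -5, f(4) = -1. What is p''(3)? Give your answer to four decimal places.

40.6071

Let σ_i = p''(x_i). Step sizes h_i = 1, 1, 1, 1; slopes of the chords Δ_i = (y_(i+1) - y_i)/h_i = -8, 9, -14, 4.
  1·σ_0 + 4·σ_1 + 1·σ_2 = 6(Δ_1 - Δ_0) = 102
  1·σ_1 + 4·σ_2 + 1·σ_3 = 6(Δ_2 - Δ_1) = -138
  1·σ_2 + 4·σ_3 + 1·σ_4 = 6(Δ_3 - Δ_2) = 108
Natural end conditions: σ_0 = σ_4 = 0.
Solving the tridiagonal system: σ_0 = 0, σ_1 = 1095/28, σ_2 = -381/7, σ_3 = 1137/28, σ_4 = 0.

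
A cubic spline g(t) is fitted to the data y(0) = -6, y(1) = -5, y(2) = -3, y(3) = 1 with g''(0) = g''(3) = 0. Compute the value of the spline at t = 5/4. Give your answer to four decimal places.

-4.6531

Write m_i for g''(x_i). With h_i = 1, 1, 1 and divided differences Δ_i = 1, 2, 4, the continuity of g' gives the tridiagonal system
  1·m_0 + 4·m_1 + 1·m_2 = 6(Δ_1 - Δ_0) = 6
  1·m_1 + 4·m_2 + 1·m_3 = 6(Δ_2 - Δ_1) = 12
Natural end conditions: m_0 = m_3 = 0.
Solving the tridiagonal system: m_0 = 0, m_1 = 4/5, m_2 = 14/5, m_3 = 0.
On [1, 2], g(t) = -5 + 19/15·(t - 1) + 2/5·(t - 1)² + 1/3·(t - 1)³.
With (t - 1) = 1/4: g(5/4) = -1489/320.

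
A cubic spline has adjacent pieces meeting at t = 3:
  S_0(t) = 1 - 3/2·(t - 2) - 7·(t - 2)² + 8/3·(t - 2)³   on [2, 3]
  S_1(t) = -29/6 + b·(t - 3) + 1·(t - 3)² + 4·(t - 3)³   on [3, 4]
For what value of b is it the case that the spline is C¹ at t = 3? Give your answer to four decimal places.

S_0'(t) = -3/2 - 14·(t - 2) + 8·(t - 2)², so S_0'(3) = -15/2. On the right, S_1'(3) = b, so b = -15/2.

-7.5000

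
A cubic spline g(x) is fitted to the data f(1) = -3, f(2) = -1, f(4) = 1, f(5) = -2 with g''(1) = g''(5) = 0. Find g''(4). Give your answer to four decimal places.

-4.1250

Let σ_i = g''(x_i). Step sizes h_i = 1, 2, 1; slopes of the chords Δ_i = (y_(i+1) - y_i)/h_i = 2, 1, -3.
  1·σ_0 + 6·σ_1 + 2·σ_2 = 6(Δ_1 - Δ_0) = -6
  2·σ_1 + 6·σ_2 + 1·σ_3 = 6(Δ_2 - Δ_1) = -24
Natural end conditions: σ_0 = σ_3 = 0.
Solving the tridiagonal system: σ_0 = 0, σ_1 = 3/8, σ_2 = -33/8, σ_3 = 0.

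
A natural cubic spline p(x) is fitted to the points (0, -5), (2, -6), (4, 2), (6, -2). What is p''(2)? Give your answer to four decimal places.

Put M_i = p'' at the i-th knot. Here h = (2, 2, 2) and Δ = (-1/2, 4, -2), so the interior equations h_(i-1)·M_(i-1) + 2(h_(i-1)+h_i)·M_i + h_i·M_(i+1) = 6(Δ_i − Δ_(i-1)) read
  2·M_0 + 8·M_1 + 2·M_2 = 6(Δ_1 - Δ_0) = 27
  2·M_1 + 8·M_2 + 2·M_3 = 6(Δ_2 - Δ_1) = -36
Natural end conditions: M_0 = M_3 = 0.
Solving: M_0 = 0, M_1 = 24/5, M_2 = -57/10, M_3 = 0.

4.8000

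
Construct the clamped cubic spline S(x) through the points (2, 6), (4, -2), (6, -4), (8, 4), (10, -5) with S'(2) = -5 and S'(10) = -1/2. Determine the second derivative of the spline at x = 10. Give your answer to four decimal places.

11.4107

Write σ_i for S''(x_i). With h_i = 2, 2, 2, 2 and divided differences Δ_i = -4, -1, 4, -9/2, the continuity of S' gives the tridiagonal system
  2·σ_0 + 8·σ_1 + 2·σ_2 = 6(Δ_1 - Δ_0) = 18
  2·σ_1 + 8·σ_2 + 2·σ_3 = 6(Δ_2 - Δ_1) = 30
  2·σ_2 + 8·σ_3 + 2·σ_4 = 6(Δ_3 - Δ_2) = -51
Clamped end conditions give two more equations: 2h_0·σ_0 + h_0·σ_1 = 6(Δ_0 - S'(2)) = 6 and h_3·σ_3 + 2h_3·σ_4 = 6(S'(10) - Δ_3) = 24.
Hence σ_0 = 75/56, σ_1 = 9/28, σ_2 = 51/8, σ_3 = -303/28, σ_4 = 639/56.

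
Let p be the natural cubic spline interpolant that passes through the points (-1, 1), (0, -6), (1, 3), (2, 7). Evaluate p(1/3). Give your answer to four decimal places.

-3.9926

With M_i denoting the second derivative at x_i, h_i = 1, 1, 1, and Δ_i = (y_(i+1) − y_i)/h_i = -7, 9, 4:
  1·M_0 + 4·M_1 + 1·M_2 = 6(Δ_1 - Δ_0) = 96
  1·M_1 + 4·M_2 + 1·M_3 = 6(Δ_2 - Δ_1) = -30
Natural end conditions: M_0 = M_3 = 0.
Solving the tridiagonal system: M_0 = 0, M_1 = 138/5, M_2 = -72/5, M_3 = 0.
On [0, 1], p(t) = -6 + 11/5·t + 69/5·t² - 7·t³.
With t = 1/3: p(1/3) = -539/135.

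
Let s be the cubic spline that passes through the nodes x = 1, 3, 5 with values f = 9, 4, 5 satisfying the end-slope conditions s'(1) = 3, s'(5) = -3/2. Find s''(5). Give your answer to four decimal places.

-6.3750

Put M_i = s'' at the i-th knot. Here h = (2, 2) and Δ = (-5/2, 1/2), so the interior equations h_(i-1)·M_(i-1) + 2(h_(i-1)+h_i)·M_i + h_i·M_(i+1) = 6(Δ_i − Δ_(i-1)) read
  2·M_0 + 8·M_1 + 2·M_2 = 6(Δ_1 - Δ_0) = 18
Clamped end conditions give two more equations: 2h_0·M_0 + h_0·M_1 = 6(Δ_0 - s'(1)) = -33 and h_1·M_1 + 2h_1·M_2 = 6(s'(5) - Δ_1) = -12.
Solving the tridiagonal system: M_0 = -93/8, M_1 = 27/4, M_2 = -51/8.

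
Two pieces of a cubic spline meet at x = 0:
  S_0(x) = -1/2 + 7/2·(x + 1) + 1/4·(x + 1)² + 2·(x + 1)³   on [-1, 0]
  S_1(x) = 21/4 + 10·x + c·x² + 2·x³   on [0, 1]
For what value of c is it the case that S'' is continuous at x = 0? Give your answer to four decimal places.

S_0''(x) = 1/2 + 12·(x + 1), so S_0''(0) = 25/2. On the right, S_1''(0) = 2c, so c = 25/4.

6.2500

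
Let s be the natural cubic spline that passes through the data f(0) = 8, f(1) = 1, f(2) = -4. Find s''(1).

Put σ_i = s'' at the i-th knot. Here h = (1, 1) and Δ = (-7, -5), so the interior equations h_(i-1)·σ_(i-1) + 2(h_(i-1)+h_i)·σ_i + h_i·σ_(i+1) = 6(Δ_i − Δ_(i-1)) read
  1·σ_0 + 4·σ_1 + 1·σ_2 = 6(Δ_1 - Δ_0) = 12
Natural end conditions: σ_0 = σ_2 = 0.
Hence σ_0 = 0, σ_1 = 3, σ_2 = 0.

3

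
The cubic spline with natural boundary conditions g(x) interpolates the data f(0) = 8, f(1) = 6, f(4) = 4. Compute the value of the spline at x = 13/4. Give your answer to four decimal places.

Write M_i for g''(x_i). With h_i = 1, 3 and divided differences Δ_i = -2, -2/3, the continuity of g' gives the tridiagonal system
  1·M_0 + 8·M_1 + 3·M_2 = 6(Δ_1 - Δ_0) = 8
Natural end conditions: M_0 = M_2 = 0.
Solving the tridiagonal system: M_0 = 0, M_1 = 1, M_2 = 0.
On [1, 4], g(x) = 6 - 5/3·(x - 1) + 1/2·(x - 1)² - 1/18·(x - 1)³.
With (x - 1) = 9/4: g(13/4) = 531/128.

4.1484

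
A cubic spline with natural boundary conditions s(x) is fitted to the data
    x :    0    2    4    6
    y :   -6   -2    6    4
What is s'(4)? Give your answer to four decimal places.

Put σ_i = s'' at the i-th knot. Here h = (2, 2, 2) and Δ = (2, 4, -1), so the interior equations h_(i-1)·σ_(i-1) + 2(h_(i-1)+h_i)·σ_i + h_i·σ_(i+1) = 6(Δ_i − Δ_(i-1)) read
  2·σ_0 + 8·σ_1 + 2·σ_2 = 6(Δ_1 - Δ_0) = 12
  2·σ_1 + 8·σ_2 + 2·σ_3 = 6(Δ_2 - Δ_1) = -30
Natural end conditions: σ_0 = σ_3 = 0.
Forward elimination and back-substitution give σ_0 = 0, σ_1 = 13/5, σ_2 = -22/5, σ_3 = 0.
On [4, 6], s'(x) = b_2 + 2c_2·(x - 4) + 3d_2·(x - 4)² with b_2 = Δ_2 - h_2(2σ_2 + σ_3)/6 = 29/15, c_2 = σ_2/2 = -11/5, d_2 = (σ_3 - σ_2)/(6h_2) = 11/30. So s'(4) = 29/15.

1.9333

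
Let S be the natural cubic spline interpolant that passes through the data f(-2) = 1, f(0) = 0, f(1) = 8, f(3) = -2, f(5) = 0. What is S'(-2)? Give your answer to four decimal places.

-4.3281

Write m_i for S''(x_i). With h_i = 2, 1, 2, 2 and divided differences Δ_i = -1/2, 8, -5, 1, the continuity of S' gives the tridiagonal system
  2·m_0 + 6·m_1 + 1·m_2 = 6(Δ_1 - Δ_0) = 51
  1·m_1 + 6·m_2 + 2·m_3 = 6(Δ_2 - Δ_1) = -78
  2·m_2 + 8·m_3 + 2·m_4 = 6(Δ_3 - Δ_2) = 36
Natural end conditions: m_0 = m_4 = 0.
Solving the tridiagonal system: m_0 = 0, m_1 = 735/64, m_2 = -573/32, m_3 = 1149/128, m_4 = 0.
On [-2, 0], S'(x) = b_0 + 2c_0·(x + 2) + 3d_0·(x + 2)² with b_0 = Δ_0 - h_0(2m_0 + m_1)/6 = -277/64, c_0 = m_0/2 = 0, d_0 = (m_1 - m_0)/(6h_0) = 245/256. So S'(-2) = -277/64.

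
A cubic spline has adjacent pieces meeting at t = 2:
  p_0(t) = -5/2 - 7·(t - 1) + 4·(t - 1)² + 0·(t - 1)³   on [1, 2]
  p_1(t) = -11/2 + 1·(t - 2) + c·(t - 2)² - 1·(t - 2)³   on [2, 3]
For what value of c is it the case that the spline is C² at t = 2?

p_0''(t) = 8 + 0·(t - 1), so p_0''(2) = 8. On the right, p_1''(2) = 2c, so c = 4.

4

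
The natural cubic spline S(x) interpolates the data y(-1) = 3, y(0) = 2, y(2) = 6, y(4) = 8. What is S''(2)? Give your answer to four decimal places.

Write M_i for S''(x_i). With h_i = 1, 2, 2 and divided differences Δ_i = -1, 2, 1, the continuity of S' gives the tridiagonal system
  1·M_0 + 6·M_1 + 2·M_2 = 6(Δ_1 - Δ_0) = 18
  2·M_1 + 8·M_2 + 2·M_3 = 6(Δ_2 - Δ_1) = -6
Natural end conditions: M_0 = M_3 = 0.
Forward elimination and back-substitution give M_0 = 0, M_1 = 39/11, M_2 = -18/11, M_3 = 0.

-1.6364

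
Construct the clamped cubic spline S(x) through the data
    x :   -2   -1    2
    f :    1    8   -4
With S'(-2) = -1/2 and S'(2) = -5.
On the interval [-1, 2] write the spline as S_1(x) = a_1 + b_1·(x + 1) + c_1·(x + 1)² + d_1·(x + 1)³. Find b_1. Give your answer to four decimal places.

7.1875

Write m_i for S''(x_i). With h_i = 1, 3 and divided differences Δ_i = 7, -4, the continuity of S' gives the tridiagonal system
  1·m_0 + 8·m_1 + 3·m_2 = 6(Δ_1 - Δ_0) = -66
Clamped end conditions give two more equations: 2h_0·m_0 + h_0·m_1 = 6(Δ_0 - S'(-2)) = 45 and h_1·m_1 + 2h_1·m_2 = 6(S'(2) - Δ_1) = -6.
Solving the tridiagonal system: m_0 = 237/8, m_1 = -57/4, m_2 = 49/8.
On [-1, 2], with S_1(x) = a_1 + b_1·(x + 1) + c_1·(x + 1)² + d_1·(x + 1)³: c_1 = m_1/2 = -57/8, d_1 = (m_2 - m_1)/(6h_1) = 163/144, b_1 = Δ_1 - h_1(2m_1 + m_2)/6 = 115/16.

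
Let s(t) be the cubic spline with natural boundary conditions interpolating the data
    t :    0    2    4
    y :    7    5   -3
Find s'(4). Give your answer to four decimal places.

With σ_i denoting the second derivative at x_i, h_i = 2, 2, and Δ_i = (y_(i+1) − y_i)/h_i = -1, -4:
  2·σ_0 + 8·σ_1 + 2·σ_2 = 6(Δ_1 - Δ_0) = -18
Natural end conditions: σ_0 = σ_2 = 0.
Hence σ_0 = 0, σ_1 = -9/4, σ_2 = 0.
On [2, 4], s'(t) = b_1 + 2c_1·(t - 2) + 3d_1·(t - 2)² with b_1 = Δ_1 - h_1(2σ_1 + σ_2)/6 = -5/2, c_1 = σ_1/2 = -9/8, d_1 = (σ_2 - σ_1)/(6h_1) = 3/16. So s'(4) = -19/4.

-4.7500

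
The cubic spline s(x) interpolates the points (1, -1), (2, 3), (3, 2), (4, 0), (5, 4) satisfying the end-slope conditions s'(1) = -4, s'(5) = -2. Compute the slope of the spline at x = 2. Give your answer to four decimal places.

4.2679

Write σ_i for s''(x_i). With h_i = 1, 1, 1, 1 and divided differences Δ_i = 4, -1, -2, 4, the continuity of s' gives the tridiagonal system
  1·σ_0 + 4·σ_1 + 1·σ_2 = 6(Δ_1 - Δ_0) = -30
  1·σ_1 + 4·σ_2 + 1·σ_3 = 6(Δ_2 - Δ_1) = -6
  1·σ_2 + 4·σ_3 + 1·σ_4 = 6(Δ_3 - Δ_2) = 36
Clamped end conditions give two more equations: 2h_0·σ_0 + h_0·σ_1 = 6(Δ_0 - s'(1)) = 48 and h_3·σ_3 + 2h_3·σ_4 = 6(s'(5) - Δ_3) = -36.
Hence σ_0 = 881/28, σ_1 = -209/14, σ_2 = -7/4, σ_3 = 223/14, σ_4 = -727/28.
On [2, 3], s'(x) = b_1 + 2c_1·(x - 2) + 3d_1·(x - 2)² with b_1 = Δ_1 - h_1(2σ_1 + σ_2)/6 = 239/56, c_1 = σ_1/2 = -209/28, d_1 = (σ_2 - σ_1)/(6h_1) = 123/56. So s'(2) = 239/56.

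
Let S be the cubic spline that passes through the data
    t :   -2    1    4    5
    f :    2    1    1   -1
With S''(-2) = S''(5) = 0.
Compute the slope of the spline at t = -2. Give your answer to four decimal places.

-0.6322

Let m_i = S''(x_i). Step sizes h_i = 3, 3, 1; slopes of the chords Δ_i = (y_(i+1) - y_i)/h_i = -1/3, 0, -2.
  3·m_0 + 12·m_1 + 3·m_2 = 6(Δ_1 - Δ_0) = 2
  3·m_1 + 8·m_2 + 1·m_3 = 6(Δ_2 - Δ_1) = -12
Natural end conditions: m_0 = m_3 = 0.
Solving the tridiagonal system: m_0 = 0, m_1 = 52/87, m_2 = -50/29, m_3 = 0.
On [-2, 1], S'(t) = b_0 + 2c_0·(t + 2) + 3d_0·(t + 2)² with b_0 = Δ_0 - h_0(2m_0 + m_1)/6 = -55/87, c_0 = m_0/2 = 0, d_0 = (m_1 - m_0)/(6h_0) = 26/783. So S'(-2) = -55/87.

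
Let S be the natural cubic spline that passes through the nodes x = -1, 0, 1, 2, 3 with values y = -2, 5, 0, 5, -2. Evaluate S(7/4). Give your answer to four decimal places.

4.0379

Write M_i for S''(x_i). With h_i = 1, 1, 1, 1 and divided differences Δ_i = 7, -5, 5, -7, the continuity of S' gives the tridiagonal system
  1·M_0 + 4·M_1 + 1·M_2 = 6(Δ_1 - Δ_0) = -72
  1·M_1 + 4·M_2 + 1·M_3 = 6(Δ_2 - Δ_1) = 60
  1·M_2 + 4·M_3 + 1·M_4 = 6(Δ_3 - Δ_2) = -72
Natural end conditions: M_0 = M_4 = 0.
Solving the tridiagonal system: M_0 = 0, M_1 = -174/7, M_2 = 192/7, M_3 = -174/7, M_4 = 0.
On [1, 2], S(x) = 0 + 0·(x - 1) + 96/7·(x - 1)² - 61/7·(x - 1)³.
With (x - 1) = 3/4: S(7/4) = 1809/448.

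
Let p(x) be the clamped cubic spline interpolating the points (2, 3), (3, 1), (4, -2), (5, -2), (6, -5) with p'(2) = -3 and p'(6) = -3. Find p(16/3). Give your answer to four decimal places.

-2.7302

Write M_i for p''(x_i). With h_i = 1, 1, 1, 1 and divided differences Δ_i = -2, -3, 0, -3, the continuity of p' gives the tridiagonal system
  1·M_0 + 4·M_1 + 1·M_2 = 6(Δ_1 - Δ_0) = -6
  1·M_1 + 4·M_2 + 1·M_3 = 6(Δ_2 - Δ_1) = 18
  1·M_2 + 4·M_3 + 1·M_4 = 6(Δ_3 - Δ_2) = -18
Clamped end conditions give two more equations: 2h_0·M_0 + h_0·M_1 = 6(Δ_0 - p'(2)) = 6 and h_3·M_3 + 2h_3·M_4 = 6(p'(6) - Δ_3) = 0.
Solving: M_0 = 75/14, M_1 = -33/7, M_2 = 15/2, M_3 = -51/7, M_4 = 51/14.
On [5, 6], p(x) = -2 - 33/28·(x - 5) - 51/14·(x - 5)² + 51/28·(x - 5)³.
With (x - 5) = 1/3: p(16/3) = -172/63.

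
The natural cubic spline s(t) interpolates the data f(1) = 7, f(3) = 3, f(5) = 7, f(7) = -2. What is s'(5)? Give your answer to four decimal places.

-0.5000

Put M_i = s'' at the i-th knot. Here h = (2, 2, 2) and Δ = (-2, 2, -9/2), so the interior equations h_(i-1)·M_(i-1) + 2(h_(i-1)+h_i)·M_i + h_i·M_(i+1) = 6(Δ_i − Δ_(i-1)) read
  2·M_0 + 8·M_1 + 2·M_2 = 6(Δ_1 - Δ_0) = 24
  2·M_1 + 8·M_2 + 2·M_3 = 6(Δ_2 - Δ_1) = -39
Natural end conditions: M_0 = M_3 = 0.
Solving: M_0 = 0, M_1 = 9/2, M_2 = -6, M_3 = 0.
On [5, 7], s'(t) = b_2 + 2c_2·(t - 5) + 3d_2·(t - 5)² with b_2 = Δ_2 - h_2(2M_2 + M_3)/6 = -1/2, c_2 = M_2/2 = -3, d_2 = (M_3 - M_2)/(6h_2) = 1/2. So s'(5) = -1/2.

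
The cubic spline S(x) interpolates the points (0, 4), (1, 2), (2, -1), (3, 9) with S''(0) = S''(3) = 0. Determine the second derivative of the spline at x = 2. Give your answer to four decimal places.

Let σ_i = S''(x_i). Step sizes h_i = 1, 1, 1; slopes of the chords Δ_i = (y_(i+1) - y_i)/h_i = -2, -3, 10.
  1·σ_0 + 4·σ_1 + 1·σ_2 = 6(Δ_1 - Δ_0) = -6
  1·σ_1 + 4·σ_2 + 1·σ_3 = 6(Δ_2 - Δ_1) = 78
Natural end conditions: σ_0 = σ_3 = 0.
Forward elimination and back-substitution give σ_0 = 0, σ_1 = -34/5, σ_2 = 106/5, σ_3 = 0.

21.2000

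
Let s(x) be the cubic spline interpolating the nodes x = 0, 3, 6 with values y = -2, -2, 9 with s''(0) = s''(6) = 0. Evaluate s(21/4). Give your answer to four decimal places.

Let M_i = s''(x_i). Step sizes h_i = 3, 3; slopes of the chords Δ_i = (y_(i+1) - y_i)/h_i = 0, 11/3.
  3·M_0 + 12·M_1 + 3·M_2 = 6(Δ_1 - Δ_0) = 22
Natural end conditions: M_0 = M_2 = 0.
Forward elimination and back-substitution give M_0 = 0, M_1 = 11/6, M_2 = 0.
On [3, 6], s(x) = -2 + 11/6·(x - 3) + 11/12·(x - 3)² - 11/108·(x - 3)³.
With (x - 3) = 9/4: s(21/4) = 1435/256.

5.6055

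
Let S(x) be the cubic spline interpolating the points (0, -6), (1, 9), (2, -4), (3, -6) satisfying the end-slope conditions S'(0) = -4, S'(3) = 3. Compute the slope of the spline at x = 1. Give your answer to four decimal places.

Let M_i = S''(x_i). Step sizes h_i = 1, 1, 1; slopes of the chords Δ_i = (y_(i+1) - y_i)/h_i = 15, -13, -2.
  1·M_0 + 4·M_1 + 1·M_2 = 6(Δ_1 - Δ_0) = -168
  1·M_1 + 4·M_2 + 1·M_3 = 6(Δ_2 - Δ_1) = 66
Clamped end conditions give two more equations: 2h_0·M_0 + h_0·M_1 = 6(Δ_0 - S'(0)) = 114 and h_2·M_2 + 2h_2·M_3 = 6(S'(3) - Δ_2) = 30.
Forward elimination and back-substitution give M_0 = 1414/15, M_1 = -1118/15, M_2 = 538/15, M_3 = -44/15.
On [1, 2], S'(x) = b_1 + 2c_1·(x - 1) + 3d_1·(x - 1)² with b_1 = Δ_1 - h_1(2M_1 + M_2)/6 = 88/15, c_1 = M_1/2 = -559/15, d_1 = (M_2 - M_1)/(6h_1) = 92/5. So S'(1) = 88/15.

5.8667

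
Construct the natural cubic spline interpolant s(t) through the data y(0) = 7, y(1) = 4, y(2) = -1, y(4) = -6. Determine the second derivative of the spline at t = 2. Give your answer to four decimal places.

Put M_i = s'' at the i-th knot. Here h = (1, 1, 2) and Δ = (-3, -5, -5/2), so the interior equations h_(i-1)·M_(i-1) + 2(h_(i-1)+h_i)·M_i + h_i·M_(i+1) = 6(Δ_i − Δ_(i-1)) read
  1·M_0 + 4·M_1 + 1·M_2 = 6(Δ_1 - Δ_0) = -12
  1·M_1 + 6·M_2 + 2·M_3 = 6(Δ_2 - Δ_1) = 15
Natural end conditions: M_0 = M_3 = 0.
Solving the tridiagonal system: M_0 = 0, M_1 = -87/23, M_2 = 72/23, M_3 = 0.

3.1304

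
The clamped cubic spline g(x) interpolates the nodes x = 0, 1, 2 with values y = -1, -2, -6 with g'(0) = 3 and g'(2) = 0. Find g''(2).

With M_i denoting the second derivative at x_i, h_i = 1, 1, and Δ_i = (y_(i+1) − y_i)/h_i = -1, -4:
  1·M_0 + 4·M_1 + 1·M_2 = 6(Δ_1 - Δ_0) = -18
Clamped end conditions give two more equations: 2h_0·M_0 + h_0·M_1 = 6(Δ_0 - g'(0)) = -24 and h_1·M_1 + 2h_1·M_2 = 6(g'(2) - Δ_1) = 24.
Solving the tridiagonal system: M_0 = -9, M_1 = -6, M_2 = 15.

15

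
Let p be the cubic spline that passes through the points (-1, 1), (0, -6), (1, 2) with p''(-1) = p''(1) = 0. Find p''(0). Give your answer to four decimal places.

22.5000

With M_i denoting the second derivative at x_i, h_i = 1, 1, and Δ_i = (y_(i+1) − y_i)/h_i = -7, 8:
  1·M_0 + 4·M_1 + 1·M_2 = 6(Δ_1 - Δ_0) = 90
Natural end conditions: M_0 = M_2 = 0.
Forward elimination and back-substitution give M_0 = 0, M_1 = 45/2, M_2 = 0.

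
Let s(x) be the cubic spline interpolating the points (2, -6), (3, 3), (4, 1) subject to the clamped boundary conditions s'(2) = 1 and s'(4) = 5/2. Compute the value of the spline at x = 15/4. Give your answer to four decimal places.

1.1660

With M_i denoting the second derivative at x_i, h_i = 1, 1, and Δ_i = (y_(i+1) − y_i)/h_i = 9, -2:
  1·M_0 + 4·M_1 + 1·M_2 = 6(Δ_1 - Δ_0) = -66
Clamped end conditions give two more equations: 2h_0·M_0 + h_0·M_1 = 6(Δ_0 - s'(2)) = 48 and h_1·M_1 + 2h_1·M_2 = 6(s'(4) - Δ_1) = 27.
Solving: M_0 = 165/4, M_1 = -69/2, M_2 = 123/4.
On [3, 4], s(x) = 3 + 35/8·(x - 3) - 69/4·(x - 3)² + 87/8·(x - 3)³.
With (x - 3) = 3/4: s(15/4) = 597/512.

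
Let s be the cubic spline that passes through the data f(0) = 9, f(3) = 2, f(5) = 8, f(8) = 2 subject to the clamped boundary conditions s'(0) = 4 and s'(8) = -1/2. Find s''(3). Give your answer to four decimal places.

Put M_i = s'' at the i-th knot. Here h = (3, 2, 3) and Δ = (-7/3, 3, -2), so the interior equations h_(i-1)·M_(i-1) + 2(h_(i-1)+h_i)·M_i + h_i·M_(i+1) = 6(Δ_i − Δ_(i-1)) read
  3·M_0 + 10·M_1 + 2·M_2 = 6(Δ_1 - Δ_0) = 32
  2·M_1 + 10·M_2 + 3·M_3 = 6(Δ_2 - Δ_1) = -30
Clamped end conditions give two more equations: 2h_0·M_0 + h_0·M_1 = 6(Δ_0 - s'(0)) = -38 and h_2·M_2 + 2h_2·M_3 = 6(s'(8) - Δ_2) = 9.
Forward elimination and back-substitution give M_0 = -2734/273, M_1 = 670/91, M_2 = -527/91, M_3 = 400/91.

7.3626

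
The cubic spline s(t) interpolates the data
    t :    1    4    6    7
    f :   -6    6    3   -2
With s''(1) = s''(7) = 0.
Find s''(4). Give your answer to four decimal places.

Put M_i = s'' at the i-th knot. Here h = (3, 2, 1) and Δ = (4, -3/2, -5), so the interior equations h_(i-1)·M_(i-1) + 2(h_(i-1)+h_i)·M_i + h_i·M_(i+1) = 6(Δ_i − Δ_(i-1)) read
  3·M_0 + 10·M_1 + 2·M_2 = 6(Δ_1 - Δ_0) = -33
  2·M_1 + 6·M_2 + 1·M_3 = 6(Δ_2 - Δ_1) = -21
Natural end conditions: M_0 = M_3 = 0.
Solving: M_0 = 0, M_1 = -39/14, M_2 = -18/7, M_3 = 0.

-2.7857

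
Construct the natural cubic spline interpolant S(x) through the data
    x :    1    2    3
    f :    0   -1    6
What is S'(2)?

Let M_i = S''(x_i). Step sizes h_i = 1, 1; slopes of the chords Δ_i = (y_(i+1) - y_i)/h_i = -1, 7.
  1·M_0 + 4·M_1 + 1·M_2 = 6(Δ_1 - Δ_0) = 48
Natural end conditions: M_0 = M_2 = 0.
Hence M_0 = 0, M_1 = 12, M_2 = 0.
On [2, 3], S'(x) = b_1 + 2c_1·(x - 2) + 3d_1·(x - 2)² with b_1 = Δ_1 - h_1(2M_1 + M_2)/6 = 3, c_1 = M_1/2 = 6, d_1 = (M_2 - M_1)/(6h_1) = -2. So S'(2) = 3.

3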